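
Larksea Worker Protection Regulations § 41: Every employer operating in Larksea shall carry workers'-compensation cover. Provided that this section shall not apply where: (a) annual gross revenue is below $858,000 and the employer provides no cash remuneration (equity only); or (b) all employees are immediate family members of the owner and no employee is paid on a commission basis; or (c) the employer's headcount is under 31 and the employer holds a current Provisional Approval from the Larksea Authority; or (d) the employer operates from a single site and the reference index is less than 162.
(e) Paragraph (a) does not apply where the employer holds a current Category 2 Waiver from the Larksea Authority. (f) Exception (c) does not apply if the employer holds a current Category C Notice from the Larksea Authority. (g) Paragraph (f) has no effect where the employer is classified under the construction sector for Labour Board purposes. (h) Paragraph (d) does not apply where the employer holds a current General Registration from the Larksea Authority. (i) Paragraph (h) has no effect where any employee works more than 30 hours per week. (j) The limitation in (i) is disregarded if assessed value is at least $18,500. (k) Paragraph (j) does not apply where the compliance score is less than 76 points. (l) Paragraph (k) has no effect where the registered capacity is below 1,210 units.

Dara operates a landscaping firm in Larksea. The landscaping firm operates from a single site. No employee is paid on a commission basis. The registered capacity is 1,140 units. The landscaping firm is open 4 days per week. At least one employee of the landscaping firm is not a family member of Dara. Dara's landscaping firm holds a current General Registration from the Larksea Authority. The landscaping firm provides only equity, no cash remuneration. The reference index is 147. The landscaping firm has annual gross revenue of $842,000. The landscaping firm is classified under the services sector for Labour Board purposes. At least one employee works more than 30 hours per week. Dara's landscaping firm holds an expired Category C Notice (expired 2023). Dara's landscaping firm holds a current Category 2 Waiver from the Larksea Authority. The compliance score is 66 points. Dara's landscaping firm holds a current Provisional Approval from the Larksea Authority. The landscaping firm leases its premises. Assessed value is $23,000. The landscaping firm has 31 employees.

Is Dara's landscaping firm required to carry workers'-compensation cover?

All of (a)'s requirements are met (annual gross revenue is $842,000, below the $858,000 limit; remuneration is equity-only). However, paragraph (e) must be considered: (e) applies — a current Category 2 Waiver is held. Exception (a) does not apply.
Exception (b) requires that all employees are immediate family members of the owner; but at least one employee is not a family member, so (b) is unavailable.
Exception (c) requires that the employer's headcount is under 31; but the employer's headcount is 31, not under 31, so (c) is unavailable.
Exception (d): the employer operates from a single site; the reference index is 147, less than the 162 limit — every condition holds. However, paragraphs (h)–(l) must be considered: (h) operates against (d): a current General Registration is held. (i) would limit (h) — at least one employee exceeds 30 hours/week — but (j) sets (i) aside: (j) operates against (i): assessed value is $23,000, meeting the $18,500 threshold. (k) operates (the compliance score is 66 points, less than the 76 points limit), but is displaced by (l): (l) operates against (k): the registered capacity is 1,140 units, below the 1,210 units limit. Exception (d) does not apply.
No exception displaces § 41.

Yes — Dara's landscaping firm must carry workers'-compensation cover.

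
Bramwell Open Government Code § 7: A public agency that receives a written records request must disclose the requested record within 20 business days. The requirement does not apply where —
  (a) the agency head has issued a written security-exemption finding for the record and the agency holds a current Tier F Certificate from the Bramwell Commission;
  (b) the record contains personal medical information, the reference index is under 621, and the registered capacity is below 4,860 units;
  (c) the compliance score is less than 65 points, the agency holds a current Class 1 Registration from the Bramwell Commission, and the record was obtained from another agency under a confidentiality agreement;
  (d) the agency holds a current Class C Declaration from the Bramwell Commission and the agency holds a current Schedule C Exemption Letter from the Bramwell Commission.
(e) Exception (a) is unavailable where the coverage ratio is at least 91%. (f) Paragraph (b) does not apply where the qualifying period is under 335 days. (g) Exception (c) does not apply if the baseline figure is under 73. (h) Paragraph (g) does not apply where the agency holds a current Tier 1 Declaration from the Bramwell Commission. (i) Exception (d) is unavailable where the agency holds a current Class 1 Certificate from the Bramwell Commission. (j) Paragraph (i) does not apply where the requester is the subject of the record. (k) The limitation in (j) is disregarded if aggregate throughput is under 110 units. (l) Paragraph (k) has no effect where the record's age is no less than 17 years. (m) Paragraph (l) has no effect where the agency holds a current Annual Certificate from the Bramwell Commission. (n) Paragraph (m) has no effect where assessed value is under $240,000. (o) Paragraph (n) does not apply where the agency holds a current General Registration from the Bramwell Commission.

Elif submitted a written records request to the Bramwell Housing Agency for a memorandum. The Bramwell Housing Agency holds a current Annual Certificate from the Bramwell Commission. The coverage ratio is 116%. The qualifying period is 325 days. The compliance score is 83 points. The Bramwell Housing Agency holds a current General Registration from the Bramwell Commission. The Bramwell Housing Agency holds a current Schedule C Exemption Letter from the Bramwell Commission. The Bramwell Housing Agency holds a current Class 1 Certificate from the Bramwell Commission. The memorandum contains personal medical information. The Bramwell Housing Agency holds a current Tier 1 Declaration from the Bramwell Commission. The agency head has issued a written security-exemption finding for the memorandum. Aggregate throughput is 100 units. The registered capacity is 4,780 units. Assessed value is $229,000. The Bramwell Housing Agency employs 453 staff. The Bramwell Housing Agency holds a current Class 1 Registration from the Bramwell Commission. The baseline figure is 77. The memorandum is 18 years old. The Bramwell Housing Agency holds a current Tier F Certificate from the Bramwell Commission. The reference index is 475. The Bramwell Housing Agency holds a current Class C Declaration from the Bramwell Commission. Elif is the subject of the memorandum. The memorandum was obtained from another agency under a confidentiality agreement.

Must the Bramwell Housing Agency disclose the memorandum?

All of (a)'s requirements are met (a written security-exemption finding has been issued; a current Tier F Certificate is held). But: (e) applies — the coverage ratio is 116%, meeting the 91% threshold. (a) is therefore removed.
Exception (b): the memorandum contains personal medical information; the reference index is 475, under the 621 limit; the registered capacity is 4,780 units, below the 4,860 units limit — every condition holds. But applying paragraph (f): (f) is triggered — the qualifying period is 325 days, under the 335 days limit. (b) is therefore removed.
Exception (c) requires that the compliance score is less than 65 points; but the compliance score is 83 points, not less than 65 points, so (c) is unavailable.
Exception (d) is satisfied on its face — a current Class C Declaration is held; a current Schedule C Exemption Letter is held. Turning to paragraphs (i)–(o): (i) applies — a current Class 1 Certificate is held. (j) would limit (i) — Elif is the subject of the memorandum — but (k) sets (j) aside: (k) operates against (j): aggregate throughput is 100 units, under the 110 units limit. (l) is triggered (the record's age is 18 years, meeting the 17 years threshold), but yields to (m): (m) operates — a current Annual Certificate is held. (n) is triggered (assessed value is $229,000, under the $240,000 limit), but is displaced by (o): (o) is engaged — a current General Registration is held. (d) is therefore removed.
No exception displaces § 7.

Yes — the Bramwell Housing Agency must disclose the memorandum.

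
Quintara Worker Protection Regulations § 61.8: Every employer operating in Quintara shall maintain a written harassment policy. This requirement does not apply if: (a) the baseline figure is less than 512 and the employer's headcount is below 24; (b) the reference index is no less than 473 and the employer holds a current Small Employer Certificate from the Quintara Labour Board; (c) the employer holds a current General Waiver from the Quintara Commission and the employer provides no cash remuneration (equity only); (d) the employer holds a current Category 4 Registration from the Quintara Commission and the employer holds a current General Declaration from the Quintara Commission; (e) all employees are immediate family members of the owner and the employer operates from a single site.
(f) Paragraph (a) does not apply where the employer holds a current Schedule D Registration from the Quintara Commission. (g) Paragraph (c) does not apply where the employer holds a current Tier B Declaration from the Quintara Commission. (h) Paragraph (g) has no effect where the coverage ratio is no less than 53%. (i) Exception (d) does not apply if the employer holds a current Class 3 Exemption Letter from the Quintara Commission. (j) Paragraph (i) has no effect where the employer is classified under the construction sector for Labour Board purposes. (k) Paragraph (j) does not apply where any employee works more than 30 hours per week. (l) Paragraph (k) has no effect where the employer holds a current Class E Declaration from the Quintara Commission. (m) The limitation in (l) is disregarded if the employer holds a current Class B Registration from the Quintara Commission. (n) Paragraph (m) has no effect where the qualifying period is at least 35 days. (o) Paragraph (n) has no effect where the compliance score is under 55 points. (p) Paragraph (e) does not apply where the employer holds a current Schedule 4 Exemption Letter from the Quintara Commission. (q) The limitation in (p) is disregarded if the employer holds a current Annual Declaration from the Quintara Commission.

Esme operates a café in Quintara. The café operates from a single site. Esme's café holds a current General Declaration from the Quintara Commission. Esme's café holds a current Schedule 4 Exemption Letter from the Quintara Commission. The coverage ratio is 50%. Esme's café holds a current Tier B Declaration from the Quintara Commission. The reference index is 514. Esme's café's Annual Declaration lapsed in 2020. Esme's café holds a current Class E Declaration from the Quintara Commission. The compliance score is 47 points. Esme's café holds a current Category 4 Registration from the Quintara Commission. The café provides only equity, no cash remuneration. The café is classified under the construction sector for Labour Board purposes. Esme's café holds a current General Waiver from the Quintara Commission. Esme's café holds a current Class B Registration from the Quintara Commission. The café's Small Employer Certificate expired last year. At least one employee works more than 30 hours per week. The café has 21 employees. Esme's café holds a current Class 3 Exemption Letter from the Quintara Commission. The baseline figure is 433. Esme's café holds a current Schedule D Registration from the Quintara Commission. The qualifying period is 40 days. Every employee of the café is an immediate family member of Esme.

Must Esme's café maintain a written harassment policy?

All of (a)'s requirements are met (the baseline figure is 433, less than the 512 limit; the employer's headcount is 21, below the 24 limit). But applying paragraph (f): (f) operates against (a): a current Schedule D Registration is held. (a) is therefore removed.
Exception (b) requires that the employer holds a current Small Employer Certificate from the Quintara Labour Board; but the Small Employer Certificate has expired, so (b) is unavailable.
All of (c)'s requirements are met (a current General Waiver is held; remuneration is equity-only). Turning to paragraphs (g)–(h): (g) is triggered — a current Tier B Declaration is held. (h), which would lift (g), does not operate here — the coverage ratio is 50%, short of 53%. So (c) is unavailable.
Exception (d)'s conditions are all satisfied: a current Category 4 Registration is held; a current General Declaration is held. But applying paragraphs (i)–(o): (i) is engaged — a current Class 3 Exemption Letter is held. (j) would limit (i) — the café is classified under the construction sector — but (k) sets (j) aside: (k) operates against (j): at least one employee exceeds 30 hours/week. (l) would limit (k) — a current Class E Declaration is held — but (m) sets (l) aside: (m) operates against (l): a current Class B Registration is held. (n) would limit (m) — the qualifying period is 40 days, meeting the 35 days threshold — but (o) sets (n) aside: (o) operates — the compliance score is 47 points, under the 55 points limit. Exception (d) does not apply.
Exception (e)'s conditions are all satisfied: every employee is an immediate family member; the employer operates from a single site. However, paragraphs (p)–(q) must be considered: (p) operates against (e): a current Schedule 4 Exemption Letter is held. (q) is not triggered (the Annual Declaration is not current), so (p) stands. (e) is therefore removed.
No exception displaces § 61.8.

Yes — Esme's café must maintain a written harassment policy.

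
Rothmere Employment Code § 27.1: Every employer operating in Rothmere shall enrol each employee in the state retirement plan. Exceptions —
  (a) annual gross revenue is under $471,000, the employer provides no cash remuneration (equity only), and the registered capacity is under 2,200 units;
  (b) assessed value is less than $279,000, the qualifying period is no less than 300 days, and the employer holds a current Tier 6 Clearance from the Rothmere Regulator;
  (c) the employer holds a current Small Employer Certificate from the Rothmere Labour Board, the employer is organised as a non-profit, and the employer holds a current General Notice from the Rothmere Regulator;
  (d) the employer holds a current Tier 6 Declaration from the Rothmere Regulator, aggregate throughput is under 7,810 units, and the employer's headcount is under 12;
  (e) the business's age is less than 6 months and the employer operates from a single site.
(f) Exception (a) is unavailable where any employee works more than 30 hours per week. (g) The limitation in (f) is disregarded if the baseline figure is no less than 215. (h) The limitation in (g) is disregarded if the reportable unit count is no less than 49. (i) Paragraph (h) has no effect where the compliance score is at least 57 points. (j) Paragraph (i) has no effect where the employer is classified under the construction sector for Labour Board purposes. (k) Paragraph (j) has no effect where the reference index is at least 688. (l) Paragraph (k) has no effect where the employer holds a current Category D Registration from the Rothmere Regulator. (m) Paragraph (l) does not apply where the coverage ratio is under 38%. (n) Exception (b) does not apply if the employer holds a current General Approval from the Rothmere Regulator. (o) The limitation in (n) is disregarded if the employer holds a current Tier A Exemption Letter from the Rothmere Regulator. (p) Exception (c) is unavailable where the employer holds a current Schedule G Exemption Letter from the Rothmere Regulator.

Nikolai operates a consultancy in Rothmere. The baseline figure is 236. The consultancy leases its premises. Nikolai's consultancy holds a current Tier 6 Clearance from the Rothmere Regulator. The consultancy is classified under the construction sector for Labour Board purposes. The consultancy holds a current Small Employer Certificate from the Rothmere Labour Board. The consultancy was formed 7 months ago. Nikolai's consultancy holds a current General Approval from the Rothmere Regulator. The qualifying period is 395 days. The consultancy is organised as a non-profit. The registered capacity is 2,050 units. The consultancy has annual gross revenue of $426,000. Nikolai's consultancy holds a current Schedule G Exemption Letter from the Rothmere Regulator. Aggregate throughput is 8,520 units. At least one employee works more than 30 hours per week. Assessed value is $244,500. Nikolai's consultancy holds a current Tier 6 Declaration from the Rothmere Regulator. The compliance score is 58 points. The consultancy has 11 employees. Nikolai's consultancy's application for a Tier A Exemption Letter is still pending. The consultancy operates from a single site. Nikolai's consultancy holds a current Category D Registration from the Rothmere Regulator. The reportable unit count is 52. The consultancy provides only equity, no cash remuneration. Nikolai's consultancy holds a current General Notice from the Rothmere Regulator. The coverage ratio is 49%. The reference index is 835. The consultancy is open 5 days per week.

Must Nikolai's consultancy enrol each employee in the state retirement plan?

Yes — Nikolai's consultancy must enrol each employee in the state retirement plan.

Exception (a): annual gross revenue is $426,000, under the $471,000 limit; remuneration is equity-only; the registered capacity is 2,050 units, under the 2,200 units limit — every condition holds. But: (f) operates against (a): at least one employee exceeds 30 hours/week. (g) is triggered (the baseline figure is 236, meeting the 215 threshold), but is displaced by (h): (h) applies — the reportable unit count is 52, meeting the 49 threshold. (i) would limit (h) — the compliance score is 58 points, meeting the 57 points threshold — but (j) sets (i) aside: (j) applies — the consultancy is classified under the construction sector. (k) is engaged (the reference index is 835, meeting the 688 threshold), but is set aside by (l): (l) operates against (k): a current Category D Registration is held. (m), which would lift (l), is not engaged — the coverage ratio is 49%, not under 38%. Exception (a) does not apply.
Exception (b) is satisfied on its face — assessed value is $244,500, less than the $279,000 limit; the qualifying period is 395 days, meeting the 300 days threshold; a current Tier 6 Clearance is held. But: (n) operates — a current General Approval is held. (o), which would lift (n), is not engaged — there is no Tier A Exemption Letter in force. (b) is therefore removed.
Exception (c)'s conditions are all satisfied: a current Small Employer Certificate is held; the employer is a non-profit; a current General Notice is held. However, paragraph (p) must be considered: (p) operates against (c): a current Schedule G Exemption Letter is held. So (c) is unavailable.
Exception (d) fails — aggregate throughput is 8,520 units, not under 7,810 units.
Exception (e) requires that the business's age is less than 6 months; but the business's age is 7 months, not less than 6 months, so (e) is unavailable.
No exception is made out. Nikolai's consultancy falls within the general rule.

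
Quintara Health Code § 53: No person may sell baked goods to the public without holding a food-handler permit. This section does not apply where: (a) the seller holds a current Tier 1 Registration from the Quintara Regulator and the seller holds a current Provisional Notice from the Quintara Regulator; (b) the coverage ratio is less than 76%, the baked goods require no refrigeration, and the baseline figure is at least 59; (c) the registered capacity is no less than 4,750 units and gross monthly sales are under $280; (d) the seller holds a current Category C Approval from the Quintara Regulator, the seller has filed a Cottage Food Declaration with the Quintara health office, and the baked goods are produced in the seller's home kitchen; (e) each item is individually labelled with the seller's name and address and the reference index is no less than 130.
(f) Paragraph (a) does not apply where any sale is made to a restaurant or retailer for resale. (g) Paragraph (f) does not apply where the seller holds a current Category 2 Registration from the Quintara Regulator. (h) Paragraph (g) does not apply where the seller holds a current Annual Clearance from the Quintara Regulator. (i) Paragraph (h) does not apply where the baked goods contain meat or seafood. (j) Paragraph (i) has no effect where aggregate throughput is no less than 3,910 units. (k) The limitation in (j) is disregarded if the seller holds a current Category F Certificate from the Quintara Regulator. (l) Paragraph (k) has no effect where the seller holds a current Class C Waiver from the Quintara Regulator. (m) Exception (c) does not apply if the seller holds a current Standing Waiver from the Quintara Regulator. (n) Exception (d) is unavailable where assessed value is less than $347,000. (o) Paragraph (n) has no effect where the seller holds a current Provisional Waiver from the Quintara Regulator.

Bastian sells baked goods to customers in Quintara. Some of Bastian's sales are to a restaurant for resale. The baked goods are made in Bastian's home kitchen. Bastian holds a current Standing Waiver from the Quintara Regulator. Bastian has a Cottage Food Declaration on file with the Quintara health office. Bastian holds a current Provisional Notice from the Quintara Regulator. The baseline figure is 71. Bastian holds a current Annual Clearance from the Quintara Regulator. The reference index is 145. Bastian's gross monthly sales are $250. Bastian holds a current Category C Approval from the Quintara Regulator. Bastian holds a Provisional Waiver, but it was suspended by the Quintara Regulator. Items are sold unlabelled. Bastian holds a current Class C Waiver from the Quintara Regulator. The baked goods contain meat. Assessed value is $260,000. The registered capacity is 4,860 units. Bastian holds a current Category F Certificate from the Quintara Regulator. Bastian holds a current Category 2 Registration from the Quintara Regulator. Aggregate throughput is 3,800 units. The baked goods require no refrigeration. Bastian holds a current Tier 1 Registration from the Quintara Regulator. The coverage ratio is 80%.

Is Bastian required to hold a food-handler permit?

No — exception (a) applies; Bastian is not required to hold a food-handler permit.

Exception (a) is satisfied on its face — a current Tier 1 Registration is held; a current Provisional Notice is held. Considering the limiting provisions: (f) would limit (a) — some sales are to a restaurant for resale — but (g) sets (f) aside: (g) operates against (f): a current Category 2 Registration is held. (h) operates (a current Annual Clearance is held), but is overridden by (i): (i) is engaged — the baked goods contain meat. (j) is inapplicable (aggregate throughput is 3,800 units, short of 3,910 units), so (i) stands. Exception (a) stands.
Exception (b) requires that the coverage ratio is less than 76%; but the coverage ratio is 80%, not less than 76%, so (b) is unavailable.
Exception (c): the registered capacity is 4,860 units, meeting the 4,750 units threshold; gross monthly sales are $250, under the $280 limit — every condition holds. But: (m) applies — a current Standing Waiver is held. (c) is therefore removed.
All of (d)'s requirements are met (a current Category C Approval is held; a Cottage Food Declaration is on file; the baked goods are home-kitchen produced). However, paragraphs (n)–(o) must be considered: (n) operates against (d): assessed value is $260,000, less than the $347,000 limit. (o), which would lift (n), is not engaged — there is no Provisional Waiver in force. Exception (d) does not apply.
Exception (e) does not apply: items are sold unlabelled.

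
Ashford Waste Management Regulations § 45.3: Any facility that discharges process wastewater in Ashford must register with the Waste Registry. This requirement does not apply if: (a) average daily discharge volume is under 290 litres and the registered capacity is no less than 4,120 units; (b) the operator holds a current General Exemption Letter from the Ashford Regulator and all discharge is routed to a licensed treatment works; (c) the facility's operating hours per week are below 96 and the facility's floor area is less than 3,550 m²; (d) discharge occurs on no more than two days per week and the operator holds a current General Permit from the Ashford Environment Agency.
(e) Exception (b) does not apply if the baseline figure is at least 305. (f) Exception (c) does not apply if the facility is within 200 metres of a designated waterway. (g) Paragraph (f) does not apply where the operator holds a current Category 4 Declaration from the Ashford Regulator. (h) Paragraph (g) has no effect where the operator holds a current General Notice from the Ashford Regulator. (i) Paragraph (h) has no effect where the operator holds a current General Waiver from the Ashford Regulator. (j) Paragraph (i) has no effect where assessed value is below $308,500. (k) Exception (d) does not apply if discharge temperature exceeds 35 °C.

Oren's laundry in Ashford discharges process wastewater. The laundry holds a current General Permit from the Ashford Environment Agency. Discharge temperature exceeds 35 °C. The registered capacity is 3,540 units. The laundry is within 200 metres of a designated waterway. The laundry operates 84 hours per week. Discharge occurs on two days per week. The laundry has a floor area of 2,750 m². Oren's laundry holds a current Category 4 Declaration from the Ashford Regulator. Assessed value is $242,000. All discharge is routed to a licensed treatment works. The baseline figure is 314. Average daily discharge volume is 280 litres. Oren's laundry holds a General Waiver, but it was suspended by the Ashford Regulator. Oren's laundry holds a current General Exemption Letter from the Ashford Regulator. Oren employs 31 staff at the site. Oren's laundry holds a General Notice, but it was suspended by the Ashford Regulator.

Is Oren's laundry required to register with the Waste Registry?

No — exception (c) applies; Oren's laundry is not required to register with the Waste Registry.

Exception (a) fails — the registered capacity is 3,540 units, short of 4,120 units.
Exception (b) is satisfied on its face — a current General Exemption Letter is held; discharge is routed to a licensed treatment works. But applying paragraph (e): (e) is triggered — the baseline figure is 314, meeting the 305 threshold. (b) is therefore removed.
Exception (c) is satisfied on its face — the facility's operating hours per week are 84, below the 96 limit; the facility's floor area is 2,750 m², less than the 3,550 m² limit. Applying paragraphs (f)–(j): (f) would limit (c) — the laundry is within 200 m of a designated waterway — but (g) sets (f) aside: (g) operates against (f): a current Category 4 Declaration is held. (h), which would lift (g), is not triggered — no current General Notice is held. Exception (c) stands.
Exception (d): discharge occurs on no more than two days per week; a current General Permit is held — every condition holds. However, paragraph (k) must be considered: (k) is engaged — discharge temperature exceeds 35 °C. So (d) is unavailable.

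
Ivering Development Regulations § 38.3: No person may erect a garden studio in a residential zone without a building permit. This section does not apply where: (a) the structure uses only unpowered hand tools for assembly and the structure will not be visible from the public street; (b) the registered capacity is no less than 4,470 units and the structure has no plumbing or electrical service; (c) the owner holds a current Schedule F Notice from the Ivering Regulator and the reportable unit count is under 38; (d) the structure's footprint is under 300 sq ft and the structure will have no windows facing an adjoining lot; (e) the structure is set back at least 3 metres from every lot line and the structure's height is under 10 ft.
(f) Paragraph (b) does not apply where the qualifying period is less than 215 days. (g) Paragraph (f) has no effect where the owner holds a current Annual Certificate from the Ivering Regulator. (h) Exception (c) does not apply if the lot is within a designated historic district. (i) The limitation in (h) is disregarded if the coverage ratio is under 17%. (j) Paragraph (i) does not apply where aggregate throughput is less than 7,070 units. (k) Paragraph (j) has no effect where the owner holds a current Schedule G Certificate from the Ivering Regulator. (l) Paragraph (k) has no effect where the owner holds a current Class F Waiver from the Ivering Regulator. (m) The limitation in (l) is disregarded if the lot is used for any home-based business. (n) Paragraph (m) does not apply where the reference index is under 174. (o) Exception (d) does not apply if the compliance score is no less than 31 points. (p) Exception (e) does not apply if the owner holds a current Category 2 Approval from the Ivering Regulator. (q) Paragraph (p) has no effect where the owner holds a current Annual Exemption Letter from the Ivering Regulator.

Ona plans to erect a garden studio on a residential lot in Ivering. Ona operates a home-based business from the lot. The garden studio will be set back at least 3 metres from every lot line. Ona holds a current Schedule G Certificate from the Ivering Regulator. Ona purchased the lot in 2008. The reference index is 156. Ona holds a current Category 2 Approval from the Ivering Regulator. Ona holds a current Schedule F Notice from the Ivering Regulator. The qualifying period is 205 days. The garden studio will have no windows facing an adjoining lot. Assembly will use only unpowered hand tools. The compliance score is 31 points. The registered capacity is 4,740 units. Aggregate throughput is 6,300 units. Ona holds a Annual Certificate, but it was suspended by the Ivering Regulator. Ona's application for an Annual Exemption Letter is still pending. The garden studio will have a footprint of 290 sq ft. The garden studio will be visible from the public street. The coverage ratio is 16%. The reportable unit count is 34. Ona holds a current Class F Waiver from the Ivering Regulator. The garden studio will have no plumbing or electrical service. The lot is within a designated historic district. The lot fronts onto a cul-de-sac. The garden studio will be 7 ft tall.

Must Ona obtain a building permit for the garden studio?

Exception (a) fails — the structure will be visible from the street.
Exception (b): the registered capacity is 4,740 units, meeting the 4,470 units threshold; there is no plumbing or electrical service — every condition holds. However, paragraphs (f)–(g) must be considered: (f) operates against (b): the qualifying period is 205 days, less than the 215 days limit. (g), which would lift (f), is not triggered — there is no Annual Certificate in force. Exception (b) does not apply.
All of (c)'s requirements are met (a current Schedule F Notice is held; the reportable unit count is 34, under the 38 limit). However, paragraphs (h)–(n) must be considered: (h) operates against (c): the lot is in a historic district. (i) would limit (h) — the coverage ratio is 16%, under the 17% limit — but (j) sets (i) aside: (j) operates against (i): aggregate throughput is 6,300 units, less than the 7,070 units limit. (k) would limit (j) — a current Schedule G Certificate is held — but (l) sets (k) aside: (l) is engaged — a current Class F Waiver is held. (m) would limit (l) — a home-based business operates on the lot — but (n) sets (m) aside: (n) operates against (m): the reference index is 156, under the 174 limit. So (c) is unavailable.
All of (d)'s requirements are met (the structure's footprint is 290 sq ft, under the 300 sq ft limit; no windows face an adjoining lot). But applying paragraph (o): (o) operates against (d): the compliance score is 31 points, meeting the 31 points threshold. So (d) is unavailable.
Exception (e): the setback is at least 3 m on every side; the structure's height is 7 ft, under the 10 ft limit — every condition holds. But: (p) operates against (e): a current Category 2 Approval is held. (q) is inapplicable (there is no Annual Exemption Letter in force), so (p) stands. (e) is therefore removed.
None of the exceptions is available; § 38.3 applies in full.

Yes — Ona must obtain a building permit.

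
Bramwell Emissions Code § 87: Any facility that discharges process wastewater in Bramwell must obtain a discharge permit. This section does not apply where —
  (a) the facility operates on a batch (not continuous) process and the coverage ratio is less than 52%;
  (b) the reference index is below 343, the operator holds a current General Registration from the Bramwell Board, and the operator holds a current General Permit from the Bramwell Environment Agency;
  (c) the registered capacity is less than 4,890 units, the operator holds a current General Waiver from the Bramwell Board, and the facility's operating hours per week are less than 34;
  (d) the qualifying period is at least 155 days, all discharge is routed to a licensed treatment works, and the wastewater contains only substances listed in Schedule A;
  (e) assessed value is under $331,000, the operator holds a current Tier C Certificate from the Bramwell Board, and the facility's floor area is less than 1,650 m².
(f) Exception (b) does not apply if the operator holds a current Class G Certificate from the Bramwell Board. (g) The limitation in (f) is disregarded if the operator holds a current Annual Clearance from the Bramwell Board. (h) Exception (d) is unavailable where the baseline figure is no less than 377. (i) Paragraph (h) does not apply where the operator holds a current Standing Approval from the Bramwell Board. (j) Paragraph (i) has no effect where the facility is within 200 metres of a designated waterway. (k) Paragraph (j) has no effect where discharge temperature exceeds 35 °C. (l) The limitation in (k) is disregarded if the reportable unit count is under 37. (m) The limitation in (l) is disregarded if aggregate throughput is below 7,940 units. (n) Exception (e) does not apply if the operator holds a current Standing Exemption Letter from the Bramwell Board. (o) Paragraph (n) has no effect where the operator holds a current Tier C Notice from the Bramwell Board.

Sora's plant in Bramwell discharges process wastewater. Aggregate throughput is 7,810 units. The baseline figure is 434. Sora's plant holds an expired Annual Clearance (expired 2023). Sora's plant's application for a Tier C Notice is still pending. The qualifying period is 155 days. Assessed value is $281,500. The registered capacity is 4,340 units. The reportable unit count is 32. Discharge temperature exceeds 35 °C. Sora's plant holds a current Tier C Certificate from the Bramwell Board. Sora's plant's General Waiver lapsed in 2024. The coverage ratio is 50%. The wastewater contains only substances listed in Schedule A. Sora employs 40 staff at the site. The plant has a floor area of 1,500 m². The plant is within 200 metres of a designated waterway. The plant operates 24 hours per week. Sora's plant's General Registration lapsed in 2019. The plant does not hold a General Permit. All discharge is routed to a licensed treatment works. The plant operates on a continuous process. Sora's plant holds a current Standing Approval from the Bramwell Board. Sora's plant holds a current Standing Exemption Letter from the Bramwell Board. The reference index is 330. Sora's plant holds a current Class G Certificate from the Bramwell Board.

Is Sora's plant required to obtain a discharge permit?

No — exception (d) applies; Sora's plant is not required to obtain a discharge permit.

Exception (a) requires that the facility operates on a batch (not continuous) process; but the facility operates on a continuous process, so (a) is unavailable.
Exception (b) does not apply: no current General Registration is held.
Exception (c) fails — no current General Waiver is held.
Exception (d)'s conditions are all satisfied: the qualifying period is 155 days, meeting the 155 days threshold; discharge is routed to a licensed treatment works; the wastewater is Schedule-A-only. Under paragraphs (h)–(m): (h) applies (the baseline figure is 434, meeting the 377 threshold), but is set aside by (i): (i) operates against (h): a current Standing Approval is held. (j) is engaged (the plant is within 200 m of a designated waterway), but is displaced by (k): (k) is engaged — discharge temperature exceeds 35 °C. (l) would limit (k) — the reportable unit count is 32, under the 37 limit — but (m) sets (l) aside: (m) is triggered — aggregate throughput is 7,810 units, below the 7,940 units limit. So (d) applies.
Exception (e) is satisfied on its face — assessed value is $281,500, under the $331,000 limit; a current Tier C Certificate is held; the facility's floor area is 1,500 m², less than the 1,650 m² limit. However, paragraphs (n)–(o) must be considered: (n) operates against (e): a current Standing Exemption Letter is held. (o), which would lift (n), is not triggered — there is no Tier C Notice in force. (e) is therefore removed.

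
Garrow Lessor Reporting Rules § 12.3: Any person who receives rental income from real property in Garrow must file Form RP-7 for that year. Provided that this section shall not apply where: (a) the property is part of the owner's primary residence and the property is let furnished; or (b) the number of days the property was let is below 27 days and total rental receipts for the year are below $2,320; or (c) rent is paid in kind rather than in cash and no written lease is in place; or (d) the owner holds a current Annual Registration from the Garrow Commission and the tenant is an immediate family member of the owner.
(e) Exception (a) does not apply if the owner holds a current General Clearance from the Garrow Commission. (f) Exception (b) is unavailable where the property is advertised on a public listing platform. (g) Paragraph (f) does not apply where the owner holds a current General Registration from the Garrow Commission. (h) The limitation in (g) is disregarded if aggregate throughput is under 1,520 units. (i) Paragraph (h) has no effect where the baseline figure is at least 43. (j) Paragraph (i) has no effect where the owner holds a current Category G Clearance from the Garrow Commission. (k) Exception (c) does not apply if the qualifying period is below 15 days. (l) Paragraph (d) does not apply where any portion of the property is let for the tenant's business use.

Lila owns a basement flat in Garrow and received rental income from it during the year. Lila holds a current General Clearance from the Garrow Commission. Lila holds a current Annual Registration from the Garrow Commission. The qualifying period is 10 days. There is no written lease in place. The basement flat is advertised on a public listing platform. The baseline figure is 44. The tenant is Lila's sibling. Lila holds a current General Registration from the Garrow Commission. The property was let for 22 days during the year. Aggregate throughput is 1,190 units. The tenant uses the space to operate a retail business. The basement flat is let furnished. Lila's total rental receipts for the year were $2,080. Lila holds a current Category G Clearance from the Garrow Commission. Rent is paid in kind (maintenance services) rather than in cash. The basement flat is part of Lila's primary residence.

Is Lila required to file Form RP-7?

Exception (a) is satisfied on its face — the basement flat is part of the primary residence; the property is let furnished. But applying paragraph (e): (e) operates against (a): a current General Clearance is held. So (a) is unavailable.
All of (b)'s requirements are met (the number of days the property was let is 22 days, below the 27 days limit; total rental receipts for the year are $2,080, below the $2,320 limit). Turning to paragraphs (f)–(j): (f) operates against (b): the property is publicly advertised. (g) would limit (f) — a current General Registration is held — but (h) sets (g) aside: (h) operates against (g): aggregate throughput is 1,190 units, under the 1,520 units limit. (i) operates (the baseline figure is 44, meeting the 43 threshold), but is itself disapplied by (j): (j) operates against (i): a current Category G Clearance is held. So (b) is unavailable.
Exception (c)'s conditions are all satisfied: rent is paid in kind; there is no written lease. Turning to paragraph (k): (k) operates against (c): the qualifying period is 10 days, below the 15 days limit. So (c) is unavailable.
Exception (d): a current Annual Registration is held; the tenant is an immediate family member — every condition holds. But applying paragraph (l): (l) applies — the space is let for business use. So (d) is unavailable.
None of the exceptions is available; § 12.3 applies in full.

Yes — Lila must file Form RP-7.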